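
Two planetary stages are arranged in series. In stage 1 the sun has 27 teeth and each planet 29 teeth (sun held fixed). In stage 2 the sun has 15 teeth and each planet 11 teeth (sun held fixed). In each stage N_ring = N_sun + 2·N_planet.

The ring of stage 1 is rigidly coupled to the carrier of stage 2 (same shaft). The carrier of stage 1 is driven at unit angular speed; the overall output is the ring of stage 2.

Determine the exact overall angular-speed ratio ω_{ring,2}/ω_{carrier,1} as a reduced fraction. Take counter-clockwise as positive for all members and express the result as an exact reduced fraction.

Stage 1: N_ring = 27 + 2·29 = 85
Stage 1: 27(ω_s−ω_c) = −85(ω_r−ω_c),  ω_s=0, ω_c=1
Stage 1: ω_r = 1 − (27/85)(0−1) = 112/85
  ⇒ ω_r¹/ω_c¹ = 112/85
Stage 2: N_ring = 15 + 2·11 = 37
Stage 2: 15(ω_s−ω_c) = −37(ω_r−ω_c),  ω_s=0, ω_c=1
Stage 2: ω_r = 1 − (15/37)(0−1) = 52/37
  ⇒ ω_r²/ω_c² = 52/37
Coupling ω_c² = ω_r¹ ⇒ overall = 112/85 × 52/37 = 5824/3145

5824/3145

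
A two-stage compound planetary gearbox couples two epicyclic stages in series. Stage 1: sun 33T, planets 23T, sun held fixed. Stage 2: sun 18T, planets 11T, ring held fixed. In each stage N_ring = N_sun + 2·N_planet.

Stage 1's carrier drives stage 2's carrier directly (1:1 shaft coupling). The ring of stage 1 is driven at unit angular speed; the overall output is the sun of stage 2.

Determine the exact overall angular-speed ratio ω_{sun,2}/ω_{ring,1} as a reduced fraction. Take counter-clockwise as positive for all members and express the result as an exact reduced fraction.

Stage 1: N_ring = 33 + 2·23 = 79
Stage 1: 33(ω_s−ω_c) = −79(ω_r−ω_c),  ω_s=0, ω_r=1
Stage 1: 33(0−ω_c) = −79(1−ω_c)  ⇒  112ω_c = 79  ⇒  ω_c = 79/112
  ⇒ ω_c¹/ω_r¹ = 79/112
Stage 2: N_ring = 18 + 2·11 = 40
Stage 2: 18(ω_s−ω_c) = −40(ω_r−ω_c),  ω_r=0, ω_c=1
Stage 2: ω_s = 1 − (40/18)(0−1) = 29/9
  ⇒ ω_s²/ω_c² = 29/9
Coupling ω_c² = ω_c¹ ⇒ overall = 79/112 × 29/9 = 2291/1008

2291/1008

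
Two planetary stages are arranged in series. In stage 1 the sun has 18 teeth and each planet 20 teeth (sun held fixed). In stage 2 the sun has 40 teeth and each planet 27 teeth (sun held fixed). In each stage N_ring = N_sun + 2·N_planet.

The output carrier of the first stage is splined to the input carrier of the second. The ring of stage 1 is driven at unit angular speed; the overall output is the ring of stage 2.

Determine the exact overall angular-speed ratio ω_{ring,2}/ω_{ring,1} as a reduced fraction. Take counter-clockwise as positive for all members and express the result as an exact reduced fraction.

1943/1786

Stage 1: N_ring = 18 + 2·20 = 58
Stage 1: 18(ω_s−ω_c) = −58(ω_r−ω_c),  ω_s=0, ω_r=1
Stage 1: 18(0−ω_c) = −58(1−ω_c)  ⇒  76ω_c = 58  ⇒  ω_c = 29/38
  ⇒ ω_c¹/ω_r¹ = 29/38
Stage 2: N_ring = 40 + 2·27 = 94
Stage 2: 40(ω_s−ω_c) = −94(ω_r−ω_c),  ω_s=0, ω_c=1
Stage 2: ω_r = 1 − (40/94)(0−1) = 67/47
  ⇒ ω_r²/ω_c² = 67/47
Coupling ω_c² = ω_c¹ ⇒ overall = 29/38 × 67/47 = 1943/1786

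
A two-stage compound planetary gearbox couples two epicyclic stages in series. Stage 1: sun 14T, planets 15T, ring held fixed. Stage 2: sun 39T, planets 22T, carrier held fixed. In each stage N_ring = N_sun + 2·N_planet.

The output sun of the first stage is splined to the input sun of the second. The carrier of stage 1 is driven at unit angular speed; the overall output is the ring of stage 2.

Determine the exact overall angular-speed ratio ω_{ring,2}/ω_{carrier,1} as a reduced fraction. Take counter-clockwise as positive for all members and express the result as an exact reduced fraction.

Stage 1: N_ring = 14 + 2·15 = 44
Stage 1: 14(ω_s−ω_c) = −44(ω_r−ω_c),  ω_r=0, ω_c=1
Stage 1: ω_s = 1 − (44/14)(0−1) = 29/7
  ⇒ ω_s¹/ω_c¹ = 29/7
Stage 2: N_ring = 39 + 2·22 = 83
Stage 2: 39(ω_s−ω_c) = −83(ω_r−ω_c),  ω_c=0, ω_s=1
Stage 2: ω_r = 0 − (39/83)(1−0) = -39/83
  ⇒ ω_r²/ω_s² = -39/83
Coupling ω_s² = ω_s¹ ⇒ overall = 29/7 × -39/83 = -1131/581

-1131/581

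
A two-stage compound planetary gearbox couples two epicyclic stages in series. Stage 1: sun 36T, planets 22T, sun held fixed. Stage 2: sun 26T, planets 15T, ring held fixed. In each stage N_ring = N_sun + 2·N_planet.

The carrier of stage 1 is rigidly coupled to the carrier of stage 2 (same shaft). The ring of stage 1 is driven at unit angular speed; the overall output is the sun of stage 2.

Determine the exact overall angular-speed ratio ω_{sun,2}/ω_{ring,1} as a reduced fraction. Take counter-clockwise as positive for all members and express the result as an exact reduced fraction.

820/377

Stage 1: N_ring = 36 + 2·22 = 80
Stage 1: 36(ω_s−ω_c) = −80(ω_r−ω_c),  ω_s=0, ω_r=1
Stage 1: 36(0−ω_c) = −80(1−ω_c)  ⇒  116ω_c = 80  ⇒  ω_c = 20/29
  ⇒ ω_c¹/ω_r¹ = 20/29
Stage 2: N_ring = 26 + 2·15 = 56
Stage 2: 26(ω_s−ω_c) = −56(ω_r−ω_c),  ω_r=0, ω_c=1
Stage 2: ω_s = 1 − (56/26)(0−1) = 41/13
  ⇒ ω_s²/ω_c² = 41/13
Coupling ω_c² = ω_c¹ ⇒ overall = 20/29 × 41/13 = 820/377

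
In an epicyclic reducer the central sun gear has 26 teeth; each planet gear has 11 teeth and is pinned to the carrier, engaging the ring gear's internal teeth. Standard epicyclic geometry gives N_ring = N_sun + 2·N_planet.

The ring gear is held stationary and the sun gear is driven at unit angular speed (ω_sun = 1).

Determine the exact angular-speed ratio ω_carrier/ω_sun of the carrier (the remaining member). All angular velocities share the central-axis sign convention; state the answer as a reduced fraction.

13/37

N_ring = 26 + 2·11 = 48
26(ω_s−ω_c) = −48(ω_r−ω_c),  ω_r=0, ω_s=1
26(1−ω_c) = −48(0−ω_c)  ⇒  74ω_c = 26  ⇒  ω_c = 13/37
ω_c/ω_s = 13/37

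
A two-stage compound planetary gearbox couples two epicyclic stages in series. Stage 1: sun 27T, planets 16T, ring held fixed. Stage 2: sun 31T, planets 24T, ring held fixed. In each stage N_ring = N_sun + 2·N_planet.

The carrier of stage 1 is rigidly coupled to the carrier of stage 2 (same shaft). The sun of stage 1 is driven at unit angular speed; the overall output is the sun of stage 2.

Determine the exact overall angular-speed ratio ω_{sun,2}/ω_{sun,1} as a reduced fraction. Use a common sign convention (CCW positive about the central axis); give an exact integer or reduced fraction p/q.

1485/1333

Stage 1: N_ring = 27 + 2·16 = 59
Stage 1: 27(ω_s−ω_c) = −59(ω_r−ω_c),  ω_r=0, ω_s=1
Stage 1: 27(1−ω_c) = −59(0−ω_c)  ⇒  86ω_c = 27  ⇒  ω_c = 27/86
  ⇒ ω_c¹/ω_s¹ = 27/86
Stage 2: N_ring = 31 + 2·24 = 79
Stage 2: 31(ω_s−ω_c) = −79(ω_r−ω_c),  ω_r=0, ω_c=1
Stage 2: ω_s = 1 − (79/31)(0−1) = 110/31
  ⇒ ω_s²/ω_c² = 110/31
Coupling ω_c² = ω_c¹ ⇒ overall = 27/86 × 110/31 = 1485/1333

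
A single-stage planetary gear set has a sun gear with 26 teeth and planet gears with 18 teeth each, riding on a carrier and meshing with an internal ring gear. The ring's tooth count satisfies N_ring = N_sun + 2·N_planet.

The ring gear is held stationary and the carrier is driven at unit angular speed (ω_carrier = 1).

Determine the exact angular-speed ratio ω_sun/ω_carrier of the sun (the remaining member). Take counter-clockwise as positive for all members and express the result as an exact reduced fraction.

44/13

N_ring = 26 + 2·18 = 62
26(ω_s−ω_c) = −62(ω_r−ω_c),  ω_r=0, ω_c=1
ω_s = 1 − (62/26)(0−1) = 44/13
ω_s/ω_c = 44/13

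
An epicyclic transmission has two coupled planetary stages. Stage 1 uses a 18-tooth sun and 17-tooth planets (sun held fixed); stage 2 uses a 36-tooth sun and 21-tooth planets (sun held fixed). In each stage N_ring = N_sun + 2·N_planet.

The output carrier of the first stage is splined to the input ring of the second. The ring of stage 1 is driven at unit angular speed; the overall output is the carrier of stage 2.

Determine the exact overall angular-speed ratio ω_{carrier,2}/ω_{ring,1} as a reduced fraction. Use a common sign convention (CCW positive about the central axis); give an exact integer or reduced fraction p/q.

Stage 1: N_ring = 18 + 2·17 = 52
Stage 1: 18(ω_s−ω_c) = −52(ω_r−ω_c),  ω_s=0, ω_r=1
Stage 1: 18(0−ω_c) = −52(1−ω_c)  ⇒  70ω_c = 52  ⇒  ω_c = 26/35
  ⇒ ω_c¹/ω_r¹ = 26/35
Stage 2: N_ring = 36 + 2·21 = 78
Stage 2: 36(ω_s−ω_c) = −78(ω_r−ω_c),  ω_s=0, ω_r=1
Stage 2: 36(0−ω_c) = −78(1−ω_c)  ⇒  114ω_c = 78  ⇒  ω_c = 13/19
  ⇒ ω_c²/ω_r² = 13/19
Coupling ω_r² = ω_c¹ ⇒ overall = 26/35 × 13/19 = 338/665

338/665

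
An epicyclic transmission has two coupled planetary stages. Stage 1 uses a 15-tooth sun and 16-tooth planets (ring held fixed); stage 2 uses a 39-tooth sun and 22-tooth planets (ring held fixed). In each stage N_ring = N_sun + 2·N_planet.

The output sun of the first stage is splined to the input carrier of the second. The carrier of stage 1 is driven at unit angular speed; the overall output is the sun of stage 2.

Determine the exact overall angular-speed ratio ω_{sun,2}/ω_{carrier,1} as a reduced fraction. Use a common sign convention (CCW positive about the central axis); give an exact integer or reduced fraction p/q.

7564/585

Stage 1: N_ring = 15 + 2·16 = 47
Stage 1: 15(ω_s−ω_c) = −47(ω_r−ω_c),  ω_r=0, ω_c=1
Stage 1: ω_s = 1 − (47/15)(0−1) = 62/15
  ⇒ ω_s¹/ω_c¹ = 62/15
Stage 2: N_ring = 39 + 2·22 = 83
Stage 2: 39(ω_s−ω_c) = −83(ω_r−ω_c),  ω_r=0, ω_c=1
Stage 2: ω_s = 1 − (83/39)(0−1) = 122/39
  ⇒ ω_s²/ω_c² = 122/39
Coupling ω_c² = ω_s¹ ⇒ overall = 62/15 × 122/39 = 7564/585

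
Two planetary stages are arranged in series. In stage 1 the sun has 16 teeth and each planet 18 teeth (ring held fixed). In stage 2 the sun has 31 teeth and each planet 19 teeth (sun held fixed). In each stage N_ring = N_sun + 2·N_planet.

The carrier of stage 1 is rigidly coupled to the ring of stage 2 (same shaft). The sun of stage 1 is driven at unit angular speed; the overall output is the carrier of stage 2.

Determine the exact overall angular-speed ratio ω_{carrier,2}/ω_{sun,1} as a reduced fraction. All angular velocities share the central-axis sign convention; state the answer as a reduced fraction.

69/425

Stage 1: N_ring = 16 + 2·18 = 52
Stage 1: 16(ω_s−ω_c) = −52(ω_r−ω_c),  ω_r=0, ω_s=1
Stage 1: 16(1−ω_c) = −52(0−ω_c)  ⇒  68ω_c = 16  ⇒  ω_c = 4/17
  ⇒ ω_c¹/ω_s¹ = 4/17
Stage 2: N_ring = 31 + 2·19 = 69
Stage 2: 31(ω_s−ω_c) = −69(ω_r−ω_c),  ω_s=0, ω_r=1
Stage 2: 31(0−ω_c) = −69(1−ω_c)  ⇒  100ω_c = 69  ⇒  ω_c = 69/100
  ⇒ ω_c²/ω_r² = 69/100
Coupling ω_r² = ω_c¹ ⇒ overall = 4/17 × 69/100 = 69/425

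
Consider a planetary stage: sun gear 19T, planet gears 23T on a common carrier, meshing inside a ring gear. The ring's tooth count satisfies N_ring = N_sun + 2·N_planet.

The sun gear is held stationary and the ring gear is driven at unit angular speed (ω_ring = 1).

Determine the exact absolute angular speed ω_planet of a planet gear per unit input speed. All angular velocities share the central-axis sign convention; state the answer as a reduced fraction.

65/46

N_ring = 19 + 2·23 = 65
19(ω_s−ω_c) = −65(ω_r−ω_c),  ω_s=0, ω_r=1
19(0−ω_c) = −65(1−ω_c)  ⇒  84ω_c = 65  ⇒  ω_c = 65/84
sun–planet: 19·(0−65/84) = −23·(ω_p−ω_c)  ⇒  ω_p−ω_c = −(19/23)·(-65/84) = 1235/1932
ω_p = 65/84 + 1235/1932 = 65/46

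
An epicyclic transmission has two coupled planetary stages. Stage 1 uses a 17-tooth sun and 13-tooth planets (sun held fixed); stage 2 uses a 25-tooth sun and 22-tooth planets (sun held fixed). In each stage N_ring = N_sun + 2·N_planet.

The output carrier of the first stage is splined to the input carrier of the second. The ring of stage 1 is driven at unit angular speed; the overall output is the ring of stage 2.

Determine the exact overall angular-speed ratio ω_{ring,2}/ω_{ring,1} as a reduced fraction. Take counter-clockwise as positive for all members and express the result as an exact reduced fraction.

Stage 1: N_ring = 17 + 2·13 = 43
Stage 1: 17(ω_s−ω_c) = −43(ω_r−ω_c),  ω_s=0, ω_r=1
Stage 1: 17(0−ω_c) = −43(1−ω_c)  ⇒  60ω_c = 43  ⇒  ω_c = 43/60
  ⇒ ω_c¹/ω_r¹ = 43/60
Stage 2: N_ring = 25 + 2·22 = 69
Stage 2: 25(ω_s−ω_c) = −69(ω_r−ω_c),  ω_s=0, ω_c=1
Stage 2: ω_r = 1 − (25/69)(0−1) = 94/69
  ⇒ ω_r²/ω_c² = 94/69
Coupling ω_c² = ω_c¹ ⇒ overall = 43/60 × 94/69 = 2021/2070

2021/2070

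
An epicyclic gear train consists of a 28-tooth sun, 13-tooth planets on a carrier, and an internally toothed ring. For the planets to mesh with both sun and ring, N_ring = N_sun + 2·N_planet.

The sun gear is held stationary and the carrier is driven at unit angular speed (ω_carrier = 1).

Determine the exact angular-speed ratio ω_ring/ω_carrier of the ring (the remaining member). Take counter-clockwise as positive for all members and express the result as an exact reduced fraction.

41/27

N_ring = 28 + 2·13 = 54
28(ω_s−ω_c) = −54(ω_r−ω_c),  ω_s=0, ω_c=1
ω_r = 1 − (28/54)(0−1) = 41/27
ω_r/ω_c = 41/27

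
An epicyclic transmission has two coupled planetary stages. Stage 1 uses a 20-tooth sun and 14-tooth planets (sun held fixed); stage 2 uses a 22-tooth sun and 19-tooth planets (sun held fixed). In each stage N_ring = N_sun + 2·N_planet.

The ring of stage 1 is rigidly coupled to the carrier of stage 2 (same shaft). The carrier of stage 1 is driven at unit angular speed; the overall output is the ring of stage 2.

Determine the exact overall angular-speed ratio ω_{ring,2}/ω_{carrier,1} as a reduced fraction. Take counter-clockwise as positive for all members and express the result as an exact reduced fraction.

Stage 1: N_ring = 20 + 2·14 = 48
Stage 1: 20(ω_s−ω_c) = −48(ω_r−ω_c),  ω_s=0, ω_c=1
Stage 1: ω_r = 1 − (20/48)(0−1) = 17/12
  ⇒ ω_r¹/ω_c¹ = 17/12
Stage 2: N_ring = 22 + 2·19 = 60
Stage 2: 22(ω_s−ω_c) = −60(ω_r−ω_c),  ω_s=0, ω_c=1
Stage 2: ω_r = 1 − (22/60)(0−1) = 41/30
  ⇒ ω_r²/ω_c² = 41/30
Coupling ω_c² = ω_r¹ ⇒ overall = 17/12 × 41/30 = 697/360

697/360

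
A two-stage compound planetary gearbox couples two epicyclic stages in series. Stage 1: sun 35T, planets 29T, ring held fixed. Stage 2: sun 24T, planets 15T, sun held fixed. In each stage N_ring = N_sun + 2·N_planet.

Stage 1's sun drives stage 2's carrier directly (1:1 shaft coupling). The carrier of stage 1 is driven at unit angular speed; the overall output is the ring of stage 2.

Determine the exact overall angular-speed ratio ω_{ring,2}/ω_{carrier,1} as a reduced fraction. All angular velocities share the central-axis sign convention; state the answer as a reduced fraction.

Stage 1: N_ring = 35 + 2·29 = 93
Stage 1: 35(ω_s−ω_c) = −93(ω_r−ω_c),  ω_r=0, ω_c=1
Stage 1: ω_s = 1 − (93/35)(0−1) = 128/35
  ⇒ ω_s¹/ω_c¹ = 128/35
Stage 2: N_ring = 24 + 2·15 = 54
Stage 2: 24(ω_s−ω_c) = −54(ω_r−ω_c),  ω_s=0, ω_c=1
Stage 2: ω_r = 1 − (24/54)(0−1) = 13/9
  ⇒ ω_r²/ω_c² = 13/9
Coupling ω_c² = ω_s¹ ⇒ overall = 128/35 × 13/9 = 1664/315

1664/315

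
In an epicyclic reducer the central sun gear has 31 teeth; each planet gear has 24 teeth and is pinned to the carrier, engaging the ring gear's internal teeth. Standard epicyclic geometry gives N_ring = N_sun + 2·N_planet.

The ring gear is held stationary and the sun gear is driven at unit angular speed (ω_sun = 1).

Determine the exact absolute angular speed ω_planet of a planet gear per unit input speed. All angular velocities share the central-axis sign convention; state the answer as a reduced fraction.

N_ring = 31 + 2·24 = 79
31(ω_s−ω_c) = −79(ω_r−ω_c),  ω_r=0, ω_s=1
31(1−ω_c) = −79(0−ω_c)  ⇒  110ω_c = 31  ⇒  ω_c = 31/110
sun–planet: 31·(1−31/110) = −24·(ω_p−ω_c)  ⇒  ω_p−ω_c = −(31/24)·(79/110) = -2449/2640
ω_p = 31/110 − 2449/2640 = -31/48

-31/48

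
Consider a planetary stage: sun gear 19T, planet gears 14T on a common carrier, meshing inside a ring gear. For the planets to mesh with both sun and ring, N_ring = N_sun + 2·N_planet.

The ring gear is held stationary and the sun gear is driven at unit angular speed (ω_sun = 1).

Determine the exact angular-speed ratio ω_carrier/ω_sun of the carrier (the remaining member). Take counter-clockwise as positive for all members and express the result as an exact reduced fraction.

19/66

N_ring = 19 + 2·14 = 47
19(ω_s−ω_c) = −47(ω_r−ω_c),  ω_r=0, ω_s=1
19(1−ω_c) = −47(0−ω_c)  ⇒  66ω_c = 19  ⇒  ω_c = 19/66
ω_c/ω_s = 19/66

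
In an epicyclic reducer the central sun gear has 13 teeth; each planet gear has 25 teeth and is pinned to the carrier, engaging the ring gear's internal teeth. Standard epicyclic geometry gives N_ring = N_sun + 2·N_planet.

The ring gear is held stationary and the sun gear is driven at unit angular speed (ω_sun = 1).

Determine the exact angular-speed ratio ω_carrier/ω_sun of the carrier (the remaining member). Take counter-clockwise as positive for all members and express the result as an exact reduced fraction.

N_ring = 13 + 2·25 = 63
13(ω_s−ω_c) = −63(ω_r−ω_c),  ω_r=0, ω_s=1
13(1−ω_c) = −63(0−ω_c)  ⇒  76ω_c = 13  ⇒  ω_c = 13/76
ω_c/ω_s = 13/76

13/76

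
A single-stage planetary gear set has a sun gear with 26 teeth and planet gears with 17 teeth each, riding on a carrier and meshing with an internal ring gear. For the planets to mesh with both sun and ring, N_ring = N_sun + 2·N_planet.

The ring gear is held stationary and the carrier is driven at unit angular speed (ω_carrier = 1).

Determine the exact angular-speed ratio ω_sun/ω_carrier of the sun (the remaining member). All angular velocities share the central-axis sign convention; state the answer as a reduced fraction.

N_ring = 26 + 2·17 = 60
26(ω_s−ω_c) = −60(ω_r−ω_c),  ω_r=0, ω_c=1
ω_s = 1 − (60/26)(0−1) = 43/13
ω_s/ω_c = 43/13

43/13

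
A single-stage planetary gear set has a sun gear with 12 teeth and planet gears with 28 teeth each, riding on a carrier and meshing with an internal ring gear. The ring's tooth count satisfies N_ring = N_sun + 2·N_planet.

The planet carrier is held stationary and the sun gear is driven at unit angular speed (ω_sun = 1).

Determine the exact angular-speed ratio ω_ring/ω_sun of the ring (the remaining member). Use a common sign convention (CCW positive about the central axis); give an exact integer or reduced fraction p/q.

N_ring = 12 + 2·28 = 68
12(ω_s−ω_c) = −68(ω_r−ω_c),  ω_c=0, ω_s=1
ω_r = 0 − (12/68)(1−0) = -3/17
ω_r/ω_s = -3/17

-3/17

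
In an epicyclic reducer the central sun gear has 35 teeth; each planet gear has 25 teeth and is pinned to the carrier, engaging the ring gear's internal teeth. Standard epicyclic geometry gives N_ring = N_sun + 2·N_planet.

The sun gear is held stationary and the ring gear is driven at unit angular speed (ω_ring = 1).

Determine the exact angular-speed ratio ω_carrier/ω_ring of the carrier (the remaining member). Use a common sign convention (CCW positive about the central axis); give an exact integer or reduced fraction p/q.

17/24

N_ring = 35 + 2·25 = 85
35(ω_s−ω_c) = −85(ω_r−ω_c),  ω_s=0, ω_r=1
35(0−ω_c) = −85(1−ω_c)  ⇒  120ω_c = 85  ⇒  ω_c = 17/24
ω_c/ω_r = 17/24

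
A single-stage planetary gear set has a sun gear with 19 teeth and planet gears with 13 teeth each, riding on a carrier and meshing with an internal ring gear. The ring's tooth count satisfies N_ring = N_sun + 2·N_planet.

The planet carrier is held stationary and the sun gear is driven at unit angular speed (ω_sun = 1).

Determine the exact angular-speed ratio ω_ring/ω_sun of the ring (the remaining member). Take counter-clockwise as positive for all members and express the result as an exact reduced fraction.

N_ring = 19 + 2·13 = 45
19(ω_s−ω_c) = −45(ω_r−ω_c),  ω_c=0, ω_s=1
ω_r = 0 − (19/45)(1−0) = -19/45
ω_r/ω_s = -19/45

-19/45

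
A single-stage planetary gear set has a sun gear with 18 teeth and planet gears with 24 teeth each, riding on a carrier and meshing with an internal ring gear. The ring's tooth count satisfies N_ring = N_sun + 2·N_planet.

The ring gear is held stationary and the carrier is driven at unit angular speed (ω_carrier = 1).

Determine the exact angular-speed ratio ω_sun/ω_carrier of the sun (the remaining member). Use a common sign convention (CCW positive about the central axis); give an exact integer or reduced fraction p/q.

14/3

N_ring = 18 + 2·24 = 66
18(ω_s−ω_c) = −66(ω_r−ω_c),  ω_r=0, ω_c=1
ω_s = 1 − (66/18)(0−1) = 14/3
ω_s/ω_c = 14/3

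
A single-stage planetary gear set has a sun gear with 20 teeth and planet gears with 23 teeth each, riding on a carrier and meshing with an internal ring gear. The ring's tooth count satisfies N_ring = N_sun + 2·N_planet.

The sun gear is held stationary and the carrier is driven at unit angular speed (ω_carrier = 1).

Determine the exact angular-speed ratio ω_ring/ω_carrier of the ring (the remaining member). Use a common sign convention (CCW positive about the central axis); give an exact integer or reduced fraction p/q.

N_ring = 20 + 2·23 = 66
20(ω_s−ω_c) = −66(ω_r−ω_c),  ω_s=0, ω_c=1
ω_r = 1 − (20/66)(0−1) = 43/33
ω_r/ω_c = 43/33

43/33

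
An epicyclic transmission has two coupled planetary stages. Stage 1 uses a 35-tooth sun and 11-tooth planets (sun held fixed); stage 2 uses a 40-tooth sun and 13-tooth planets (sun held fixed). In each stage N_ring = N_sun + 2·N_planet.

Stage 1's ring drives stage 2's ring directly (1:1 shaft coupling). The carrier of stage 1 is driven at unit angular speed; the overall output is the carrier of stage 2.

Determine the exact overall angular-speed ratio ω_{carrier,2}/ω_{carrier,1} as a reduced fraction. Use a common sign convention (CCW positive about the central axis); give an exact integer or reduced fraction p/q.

1012/1007

Stage 1: N_ring = 35 + 2·11 = 57
Stage 1: 35(ω_s−ω_c) = −57(ω_r−ω_c),  ω_s=0, ω_c=1
Stage 1: ω_r = 1 − (35/57)(0−1) = 92/57
  ⇒ ω_r¹/ω_c¹ = 92/57
Stage 2: N_ring = 40 + 2·13 = 66
Stage 2: 40(ω_s−ω_c) = −66(ω_r−ω_c),  ω_s=0, ω_r=1
Stage 2: 40(0−ω_c) = −66(1−ω_c)  ⇒  106ω_c = 66  ⇒  ω_c = 33/53
  ⇒ ω_c²/ω_r² = 33/53
Coupling ω_r² = ω_r¹ ⇒ overall = 92/57 × 33/53 = 1012/1007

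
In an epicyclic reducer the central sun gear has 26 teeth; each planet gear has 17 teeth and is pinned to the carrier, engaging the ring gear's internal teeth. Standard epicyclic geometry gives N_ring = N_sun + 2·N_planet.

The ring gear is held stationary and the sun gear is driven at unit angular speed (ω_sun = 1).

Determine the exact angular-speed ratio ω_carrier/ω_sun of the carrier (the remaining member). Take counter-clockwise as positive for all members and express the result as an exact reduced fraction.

N_ring = 26 + 2·17 = 60
26(ω_s−ω_c) = −60(ω_r−ω_c),  ω_r=0, ω_s=1
26(1−ω_c) = −60(0−ω_c)  ⇒  86ω_c = 26  ⇒  ω_c = 13/43
ω_c/ω_s = 13/43

13/43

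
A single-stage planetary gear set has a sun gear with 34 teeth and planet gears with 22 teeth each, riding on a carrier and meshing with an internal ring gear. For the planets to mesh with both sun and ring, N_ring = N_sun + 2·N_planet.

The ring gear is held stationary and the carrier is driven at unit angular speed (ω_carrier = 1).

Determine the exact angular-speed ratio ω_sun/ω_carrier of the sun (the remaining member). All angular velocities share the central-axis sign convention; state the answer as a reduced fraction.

N_ring = 34 + 2·22 = 78
34(ω_s−ω_c) = −78(ω_r−ω_c),  ω_r=0, ω_c=1
ω_s = 1 − (78/34)(0−1) = 56/17
ω_s/ω_c = 56/17

56/17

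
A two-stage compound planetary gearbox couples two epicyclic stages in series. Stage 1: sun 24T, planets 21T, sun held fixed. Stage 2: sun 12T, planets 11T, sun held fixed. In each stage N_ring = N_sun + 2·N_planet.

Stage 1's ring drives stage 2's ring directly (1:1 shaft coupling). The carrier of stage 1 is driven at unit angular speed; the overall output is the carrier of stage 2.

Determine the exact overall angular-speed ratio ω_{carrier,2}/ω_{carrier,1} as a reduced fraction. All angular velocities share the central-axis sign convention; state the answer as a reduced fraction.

255/253

Stage 1: N_ring = 24 + 2·21 = 66
Stage 1: 24(ω_s−ω_c) = −66(ω_r−ω_c),  ω_s=0, ω_c=1
Stage 1: ω_r = 1 − (24/66)(0−1) = 15/11
  ⇒ ω_r¹/ω_c¹ = 15/11
Stage 2: N_ring = 12 + 2·11 = 34
Stage 2: 12(ω_s−ω_c) = −34(ω_r−ω_c),  ω_s=0, ω_r=1
Stage 2: 12(0−ω_c) = −34(1−ω_c)  ⇒  46ω_c = 34  ⇒  ω_c = 17/23
  ⇒ ω_c²/ω_r² = 17/23
Coupling ω_r² = ω_r¹ ⇒ overall = 15/11 × 17/23 = 255/253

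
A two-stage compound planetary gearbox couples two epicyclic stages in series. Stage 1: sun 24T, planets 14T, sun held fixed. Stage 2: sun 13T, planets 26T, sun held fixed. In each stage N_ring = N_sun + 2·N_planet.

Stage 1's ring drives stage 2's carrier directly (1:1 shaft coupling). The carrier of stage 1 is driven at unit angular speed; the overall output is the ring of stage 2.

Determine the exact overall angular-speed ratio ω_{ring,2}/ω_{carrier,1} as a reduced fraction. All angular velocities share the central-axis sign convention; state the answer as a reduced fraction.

114/65

Stage 1: N_ring = 24 + 2·14 = 52
Stage 1: 24(ω_s−ω_c) = −52(ω_r−ω_c),  ω_s=0, ω_c=1
Stage 1: ω_r = 1 − (24/52)(0−1) = 19/13
  ⇒ ω_r¹/ω_c¹ = 19/13
Stage 2: N_ring = 13 + 2·26 = 65
Stage 2: 13(ω_s−ω_c) = −65(ω_r−ω_c),  ω_s=0, ω_c=1
Stage 2: ω_r = 1 − (13/65)(0−1) = 6/5
  ⇒ ω_r²/ω_c² = 6/5
Coupling ω_c² = ω_r¹ ⇒ overall = 19/13 × 6/5 = 114/65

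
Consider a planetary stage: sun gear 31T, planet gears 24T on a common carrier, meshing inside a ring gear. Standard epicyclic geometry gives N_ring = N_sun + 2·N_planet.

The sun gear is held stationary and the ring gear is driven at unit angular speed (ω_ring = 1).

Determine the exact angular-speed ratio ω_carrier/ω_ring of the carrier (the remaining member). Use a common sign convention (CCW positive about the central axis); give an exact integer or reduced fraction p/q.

79/110

N_ring = 31 + 2·24 = 79
31(ω_s−ω_c) = −79(ω_r−ω_c),  ω_s=0, ω_r=1
31(0−ω_c) = −79(1−ω_c)  ⇒  110ω_c = 79  ⇒  ω_c = 79/110
ω_c/ω_r = 79/110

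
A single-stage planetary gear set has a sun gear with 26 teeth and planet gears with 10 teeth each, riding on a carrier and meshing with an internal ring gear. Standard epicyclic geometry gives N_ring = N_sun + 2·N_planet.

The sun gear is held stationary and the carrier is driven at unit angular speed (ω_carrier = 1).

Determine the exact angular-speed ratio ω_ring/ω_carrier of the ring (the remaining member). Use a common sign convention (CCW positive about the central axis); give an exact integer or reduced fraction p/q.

N_ring = 26 + 2·10 = 46
26(ω_s−ω_c) = −46(ω_r−ω_c),  ω_s=0, ω_c=1
ω_r = 1 − (26/46)(0−1) = 36/23
ω_r/ω_c = 36/23

36/23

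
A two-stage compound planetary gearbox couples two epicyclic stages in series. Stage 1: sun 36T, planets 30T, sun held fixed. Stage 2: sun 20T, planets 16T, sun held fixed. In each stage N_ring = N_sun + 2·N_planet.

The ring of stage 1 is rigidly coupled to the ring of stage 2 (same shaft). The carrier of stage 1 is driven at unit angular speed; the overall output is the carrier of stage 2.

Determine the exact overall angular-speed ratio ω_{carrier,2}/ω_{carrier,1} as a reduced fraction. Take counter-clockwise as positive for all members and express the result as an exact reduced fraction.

143/144

Stage 1: N_ring = 36 + 2·30 = 96
Stage 1: 36(ω_s−ω_c) = −96(ω_r−ω_c),  ω_s=0, ω_c=1
Stage 1: ω_r = 1 − (36/96)(0−1) = 11/8
  ⇒ ω_r¹/ω_c¹ = 11/8
Stage 2: N_ring = 20 + 2·16 = 52
Stage 2: 20(ω_s−ω_c) = −52(ω_r−ω_c),  ω_s=0, ω_r=1
Stage 2: 20(0−ω_c) = −52(1−ω_c)  ⇒  72ω_c = 52  ⇒  ω_c = 13/18
  ⇒ ω_c²/ω_r² = 13/18
Coupling ω_r² = ω_r¹ ⇒ overall = 11/8 × 13/18 = 143/144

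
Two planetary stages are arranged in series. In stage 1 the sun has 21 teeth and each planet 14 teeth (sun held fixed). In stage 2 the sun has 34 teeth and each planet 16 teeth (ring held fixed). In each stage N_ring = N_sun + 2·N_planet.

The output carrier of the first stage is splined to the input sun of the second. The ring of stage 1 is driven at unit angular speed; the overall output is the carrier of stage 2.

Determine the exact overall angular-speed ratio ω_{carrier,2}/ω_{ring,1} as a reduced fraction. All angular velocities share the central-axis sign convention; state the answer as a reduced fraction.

Stage 1: N_ring = 21 + 2·14 = 49
Stage 1: 21(ω_s−ω_c) = −49(ω_r−ω_c),  ω_s=0, ω_r=1
Stage 1: 21(0−ω_c) = −49(1−ω_c)  ⇒  70ω_c = 49  ⇒  ω_c = 7/10
  ⇒ ω_c¹/ω_r¹ = 7/10
Stage 2: N_ring = 34 + 2·16 = 66
Stage 2: 34(ω_s−ω_c) = −66(ω_r−ω_c),  ω_r=0, ω_s=1
Stage 2: 34(1−ω_c) = −66(0−ω_c)  ⇒  100ω_c = 34  ⇒  ω_c = 17/50
  ⇒ ω_c²/ω_s² = 17/50
Coupling ω_s² = ω_c¹ ⇒ overall = 7/10 × 17/50 = 119/500

119/500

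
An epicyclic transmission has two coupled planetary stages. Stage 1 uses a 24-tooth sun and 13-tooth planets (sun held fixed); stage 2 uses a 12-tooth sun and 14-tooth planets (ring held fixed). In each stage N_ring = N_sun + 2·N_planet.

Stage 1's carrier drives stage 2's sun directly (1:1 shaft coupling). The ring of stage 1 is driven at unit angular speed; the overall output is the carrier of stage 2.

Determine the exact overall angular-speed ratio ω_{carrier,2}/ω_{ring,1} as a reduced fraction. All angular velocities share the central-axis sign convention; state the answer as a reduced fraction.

75/481

Stage 1: N_ring = 24 + 2·13 = 50
Stage 1: 24(ω_s−ω_c) = −50(ω_r−ω_c),  ω_s=0, ω_r=1
Stage 1: 24(0−ω_c) = −50(1−ω_c)  ⇒  74ω_c = 50  ⇒  ω_c = 25/37
  ⇒ ω_c¹/ω_r¹ = 25/37
Stage 2: N_ring = 12 + 2·14 = 40
Stage 2: 12(ω_s−ω_c) = −40(ω_r−ω_c),  ω_r=0, ω_s=1
Stage 2: 12(1−ω_c) = −40(0−ω_c)  ⇒  52ω_c = 12  ⇒  ω_c = 3/13
  ⇒ ω_c²/ω_s² = 3/13
Coupling ω_s² = ω_c¹ ⇒ overall = 25/37 × 3/13 = 75/481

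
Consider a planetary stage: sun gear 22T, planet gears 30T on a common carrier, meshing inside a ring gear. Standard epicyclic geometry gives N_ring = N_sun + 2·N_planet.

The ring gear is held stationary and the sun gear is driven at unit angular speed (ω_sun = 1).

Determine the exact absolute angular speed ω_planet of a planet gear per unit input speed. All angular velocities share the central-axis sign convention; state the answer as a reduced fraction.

-11/30

N_ring = 22 + 2·30 = 82
22(ω_s−ω_c) = −82(ω_r−ω_c),  ω_r=0, ω_s=1
22(1−ω_c) = −82(0−ω_c)  ⇒  104ω_c = 22  ⇒  ω_c = 11/52
sun–planet: 22·(1−11/52) = −30·(ω_p−ω_c)  ⇒  ω_p−ω_c = −(22/30)·(41/52) = -451/780
ω_p = 11/52 − 451/780 = -11/30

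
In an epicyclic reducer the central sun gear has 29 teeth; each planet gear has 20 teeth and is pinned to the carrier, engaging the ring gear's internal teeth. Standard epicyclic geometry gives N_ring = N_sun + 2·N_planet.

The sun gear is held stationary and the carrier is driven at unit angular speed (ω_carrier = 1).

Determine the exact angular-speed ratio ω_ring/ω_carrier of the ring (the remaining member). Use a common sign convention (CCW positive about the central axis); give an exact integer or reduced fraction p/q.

N_ring = 29 + 2·20 = 69
29(ω_s−ω_c) = −69(ω_r−ω_c),  ω_s=0, ω_c=1
ω_r = 1 − (29/69)(0−1) = 98/69
ω_r/ω_c = 98/69

98/69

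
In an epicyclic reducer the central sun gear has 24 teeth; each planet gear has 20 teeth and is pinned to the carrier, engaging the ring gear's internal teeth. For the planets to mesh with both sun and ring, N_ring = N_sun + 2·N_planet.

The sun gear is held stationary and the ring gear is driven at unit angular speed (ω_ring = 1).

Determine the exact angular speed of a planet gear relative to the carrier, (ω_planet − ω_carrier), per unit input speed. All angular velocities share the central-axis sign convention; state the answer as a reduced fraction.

48/55

N_ring = 24 + 2·20 = 64
24(ω_s−ω_c) = −64(ω_r−ω_c),  ω_s=0, ω_r=1
24(0−ω_c) = −64(1−ω_c)  ⇒  88ω_c = 64  ⇒  ω_c = 8/11
sun–planet: 24·(0−8/11) = −20·(ω_p−ω_c)  ⇒  ω_p−ω_c = −(24/20)·(-8/11) = 48/55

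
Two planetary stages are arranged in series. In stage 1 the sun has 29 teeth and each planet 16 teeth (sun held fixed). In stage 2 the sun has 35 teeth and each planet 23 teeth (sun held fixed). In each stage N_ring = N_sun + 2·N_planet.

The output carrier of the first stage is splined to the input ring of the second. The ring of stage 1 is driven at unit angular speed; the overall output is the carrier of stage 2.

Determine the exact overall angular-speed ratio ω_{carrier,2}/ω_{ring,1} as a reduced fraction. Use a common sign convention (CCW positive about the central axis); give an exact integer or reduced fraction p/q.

Stage 1: N_ring = 29 + 2·16 = 61
Stage 1: 29(ω_s−ω_c) = −61(ω_r−ω_c),  ω_s=0, ω_r=1
Stage 1: 29(0−ω_c) = −61(1−ω_c)  ⇒  90ω_c = 61  ⇒  ω_c = 61/90
  ⇒ ω_c¹/ω_r¹ = 61/90
Stage 2: N_ring = 35 + 2·23 = 81
Stage 2: 35(ω_s−ω_c) = −81(ω_r−ω_c),  ω_s=0, ω_r=1
Stage 2: 35(0−ω_c) = −81(1−ω_c)  ⇒  116ω_c = 81  ⇒  ω_c = 81/116
  ⇒ ω_c²/ω_r² = 81/116
Coupling ω_r² = ω_c¹ ⇒ overall = 61/90 × 81/116 = 549/1160

549/1160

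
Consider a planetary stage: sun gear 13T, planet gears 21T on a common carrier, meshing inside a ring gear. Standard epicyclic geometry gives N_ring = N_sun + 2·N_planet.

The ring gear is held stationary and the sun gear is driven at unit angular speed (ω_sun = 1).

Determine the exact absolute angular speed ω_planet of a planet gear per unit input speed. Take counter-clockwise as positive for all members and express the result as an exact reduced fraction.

N_ring = 13 + 2·21 = 55
13(ω_s−ω_c) = −55(ω_r−ω_c),  ω_r=0, ω_s=1
13(1−ω_c) = −55(0−ω_c)  ⇒  68ω_c = 13  ⇒  ω_c = 13/68
sun–planet: 13·(1−13/68) = −21·(ω_p−ω_c)  ⇒  ω_p−ω_c = −(13/21)·(55/68) = -715/1428
ω_p = 13/68 − 715/1428 = -13/42

-13/42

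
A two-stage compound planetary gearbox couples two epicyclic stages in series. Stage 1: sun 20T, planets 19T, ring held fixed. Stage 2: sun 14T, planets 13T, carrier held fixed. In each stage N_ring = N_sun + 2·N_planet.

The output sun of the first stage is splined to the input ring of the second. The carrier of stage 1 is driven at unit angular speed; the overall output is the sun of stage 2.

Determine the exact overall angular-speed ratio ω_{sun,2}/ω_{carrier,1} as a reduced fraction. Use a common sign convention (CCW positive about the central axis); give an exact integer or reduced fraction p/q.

-78/7

Stage 1: N_ring = 20 + 2·19 = 58
Stage 1: 20(ω_s−ω_c) = −58(ω_r−ω_c),  ω_r=0, ω_c=1
Stage 1: ω_s = 1 − (58/20)(0−1) = 39/10
  ⇒ ω_s¹/ω_c¹ = 39/10
Stage 2: N_ring = 14 + 2·13 = 40
Stage 2: 14(ω_s−ω_c) = −40(ω_r−ω_c),  ω_c=0, ω_r=1
Stage 2: ω_s = 0 − (40/14)(1−0) = -20/7
  ⇒ ω_s²/ω_r² = -20/7
Coupling ω_r² = ω_s¹ ⇒ overall = 39/10 × -20/7 = -78/7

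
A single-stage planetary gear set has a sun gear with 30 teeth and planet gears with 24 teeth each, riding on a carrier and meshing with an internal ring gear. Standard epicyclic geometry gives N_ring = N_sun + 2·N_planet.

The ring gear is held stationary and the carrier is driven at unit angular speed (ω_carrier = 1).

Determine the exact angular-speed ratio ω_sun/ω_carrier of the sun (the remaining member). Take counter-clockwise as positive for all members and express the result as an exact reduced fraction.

18/5

N_ring = 30 + 2·24 = 78
30(ω_s−ω_c) = −78(ω_r−ω_c),  ω_r=0, ω_c=1
ω_s = 1 − (78/30)(0−1) = 18/5
ω_s/ω_c = 18/5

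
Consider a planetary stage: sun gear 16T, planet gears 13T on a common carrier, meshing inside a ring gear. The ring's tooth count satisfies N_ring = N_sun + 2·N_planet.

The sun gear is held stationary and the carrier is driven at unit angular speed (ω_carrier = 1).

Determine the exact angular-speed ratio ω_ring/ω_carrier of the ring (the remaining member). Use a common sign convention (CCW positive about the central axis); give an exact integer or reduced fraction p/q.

N_ring = 16 + 2·13 = 42
16(ω_s−ω_c) = −42(ω_r−ω_c),  ω_s=0, ω_c=1
ω_r = 1 − (16/42)(0−1) = 29/21
ω_r/ω_c = 29/21

29/21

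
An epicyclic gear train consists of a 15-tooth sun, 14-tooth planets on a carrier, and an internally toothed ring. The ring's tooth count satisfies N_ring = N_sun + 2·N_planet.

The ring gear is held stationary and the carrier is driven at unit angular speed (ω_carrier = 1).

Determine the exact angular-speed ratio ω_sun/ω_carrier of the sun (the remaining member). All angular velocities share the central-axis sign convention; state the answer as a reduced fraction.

N_ring = 15 + 2·14 = 43
15(ω_s−ω_c) = −43(ω_r−ω_c),  ω_r=0, ω_c=1
ω_s = 1 − (43/15)(0−1) = 58/15
ω_s/ω_c = 58/15

58/15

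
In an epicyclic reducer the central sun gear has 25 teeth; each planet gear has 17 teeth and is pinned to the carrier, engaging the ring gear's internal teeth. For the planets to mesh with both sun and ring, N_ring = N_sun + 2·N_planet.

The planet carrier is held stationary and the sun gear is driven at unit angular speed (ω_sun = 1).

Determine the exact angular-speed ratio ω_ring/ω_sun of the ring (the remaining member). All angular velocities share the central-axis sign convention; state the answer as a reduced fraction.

-25/59

N_ring = 25 + 2·17 = 59
25(ω_s−ω_c) = −59(ω_r−ω_c),  ω_c=0, ω_s=1
ω_r = 0 − (25/59)(1−0) = -25/59
ω_r/ω_s = -25/59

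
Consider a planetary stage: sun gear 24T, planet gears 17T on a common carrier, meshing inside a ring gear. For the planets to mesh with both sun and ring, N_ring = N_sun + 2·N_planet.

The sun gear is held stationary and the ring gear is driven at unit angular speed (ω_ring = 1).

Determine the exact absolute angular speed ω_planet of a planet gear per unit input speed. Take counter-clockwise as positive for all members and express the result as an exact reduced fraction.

29/17

N_ring = 24 + 2·17 = 58
24(ω_s−ω_c) = −58(ω_r−ω_c),  ω_s=0, ω_r=1
24(0−ω_c) = −58(1−ω_c)  ⇒  82ω_c = 58  ⇒  ω_c = 29/41
sun–planet: 24·(0−29/41) = −17·(ω_p−ω_c)  ⇒  ω_p−ω_c = −(24/17)·(-29/41) = 696/697
ω_p = 29/41 + 696/697 = 29/17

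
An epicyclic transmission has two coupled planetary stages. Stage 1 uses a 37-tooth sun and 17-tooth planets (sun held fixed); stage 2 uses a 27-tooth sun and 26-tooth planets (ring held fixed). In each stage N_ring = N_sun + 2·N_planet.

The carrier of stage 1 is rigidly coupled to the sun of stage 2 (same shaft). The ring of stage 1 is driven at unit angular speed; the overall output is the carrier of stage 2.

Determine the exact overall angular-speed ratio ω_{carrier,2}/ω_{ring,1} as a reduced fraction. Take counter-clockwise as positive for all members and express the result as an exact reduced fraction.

71/424

Stage 1: N_ring = 37 + 2·17 = 71
Stage 1: 37(ω_s−ω_c) = −71(ω_r−ω_c),  ω_s=0, ω_r=1
Stage 1: 37(0−ω_c) = −71(1−ω_c)  ⇒  108ω_c = 71  ⇒  ω_c = 71/108
  ⇒ ω_c¹/ω_r¹ = 71/108
Stage 2: N_ring = 27 + 2·26 = 79
Stage 2: 27(ω_s−ω_c) = −79(ω_r−ω_c),  ω_r=0, ω_s=1
Stage 2: 27(1−ω_c) = −79(0−ω_c)  ⇒  106ω_c = 27  ⇒  ω_c = 27/106
  ⇒ ω_c²/ω_s² = 27/106
Coupling ω_s² = ω_c¹ ⇒ overall = 71/108 × 27/106 = 71/424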